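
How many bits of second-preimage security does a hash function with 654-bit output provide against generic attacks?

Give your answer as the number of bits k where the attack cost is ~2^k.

Step 1: The hash has a 654-bit output.
Step 2: Second-preimage resistance means: given a specific input x, it should be infeasible to find a different y with h(y) = h(x).
With a 654-bit output, a generic search for a second preimage costs about 2^654 evaluations (each trial matches the fixed target with probability 2^-654).
Step 3: Security level = 654 bits.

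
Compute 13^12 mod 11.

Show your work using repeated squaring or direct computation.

Step 1: Compute 13^12 mod 11 step by step, reducing modulo 11 at each step.
  13^1 mod 11 = 2
  13^2 mod 11 = (2 * 13) mod 11 = 4
  13^3 mod 11 = (4 * 13) mod 11 = 8
  13^4 mod 11 = (8 * 13) mod 11 = 5
  13^5 mod 11 = (5 * 13) mod 11 = 10
  13^6 mod 11 = (10 * 13) mod 11 = 9
  13^7 mod 11 = (9 * 13) mod 11 = 7
  13^8 mod 11 = (7 * 13) mod 11 = 3
  13^9 mod 11 = (3 * 13) mod 11 = 6
  13^10 mod 11 = (6 * 13) mod 11 = 1
  13^11 mod 11 = (1 * 13) mod 11 = 2
  13^12 mod 11 = (2 * 13) mod 11 = 4
Step 2: Result = 4.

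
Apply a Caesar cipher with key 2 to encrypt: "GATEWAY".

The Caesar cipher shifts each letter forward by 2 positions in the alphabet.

Step 1: For each letter, shift forward by 2 positions (mod 26).
  G (position 6) -> position (6+2) mod 26 = 8 -> I
  A (position 0) -> position (0+2) mod 26 = 2 -> C
  T (position 19) -> position (19+2) mod 26 = 21 -> V
  E (position 4) -> position (4+2) mod 26 = 6 -> G
  W (position 22) -> position (22+2) mod 26 = 24 -> Y
  A (position 0) -> position (0+2) mod 26 = 2 -> C
  Y (position 24) -> position (24+2) mod 26 = 0 -> A
Result: ICVGYCA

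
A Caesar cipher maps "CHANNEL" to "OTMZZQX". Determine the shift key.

Step 1: Compare first letters: C (position 2) -> O (position 14).
Step 2: Shift = (14 - 2) mod 26 = 12.
The shift value is 12.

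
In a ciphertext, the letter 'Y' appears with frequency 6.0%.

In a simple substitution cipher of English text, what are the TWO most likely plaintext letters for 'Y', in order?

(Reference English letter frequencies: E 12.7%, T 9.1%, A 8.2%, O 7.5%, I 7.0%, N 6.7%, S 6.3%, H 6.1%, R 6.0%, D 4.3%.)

Step 1: Observed frequency of 'Y' is 6.0%.
Step 2: Compute distances to each reference frequency and sort:
  R (6.0%): difference = 0.0% <-- BEST
  H (6.1%): difference = 0.1% <-- RUNNER-UP
  S (6.3%): difference = 0.3%
  N (6.7%): difference = 0.7%
  I (7.0%): difference = 1.0%
Step 3: Most likely is 'R' (6.0%, diff 0.0%); second most likely is 'H' (6.1%, diff 0.1%).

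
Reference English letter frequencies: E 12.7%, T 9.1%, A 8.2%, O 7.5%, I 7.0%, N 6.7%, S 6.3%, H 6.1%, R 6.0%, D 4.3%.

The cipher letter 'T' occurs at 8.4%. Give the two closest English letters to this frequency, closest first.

Step 1: Observed frequency of 'T' is 8.4%.
Step 2: Compute distances to each reference frequency and sort:
  A (8.2%): difference = 0.2% <-- BEST
  T (9.1%): difference = 0.7% <-- RUNNER-UP
  O (7.5%): difference = 0.9%
  I (7.0%): difference = 1.4%
  N (6.7%): difference = 1.7%
Step 3: Most likely is 'A' (8.2%, diff 0.2%); second most likely is 'T' (9.1%, diff 0.7%).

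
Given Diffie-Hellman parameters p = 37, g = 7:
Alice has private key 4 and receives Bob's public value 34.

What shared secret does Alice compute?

Step 1: s = B^a mod p = 34^4 mod 37.
  34^1 mod 37 = 34
  34^2 mod 37 = (34 * 34) mod 37 = 9
  34^3 mod 37 = (9 * 34) mod 37 = 10
  34^4 mod 37 = (10 * 34) mod 37 = 7
Result: shared secret = 7.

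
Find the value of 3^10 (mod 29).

Step 1: Compute 3^10 mod 29 step by step, reducing modulo 29 at each step.
  3^1 mod 29 = 3
  3^2 mod 29 = (3 * 3) mod 29 = 9
  3^3 mod 29 = (9 * 3) mod 29 = 27
  3^4 mod 29 = (27 * 3) mod 29 = 23
  3^5 mod 29 = (23 * 3) mod 29 = 11
  3^6 mod 29 = (11 * 3) mod 29 = 4
  3^7 mod 29 = (4 * 3) mod 29 = 12
  3^8 mod 29 = (12 * 3) mod 29 = 7
  3^9 mod 29 = (7 * 3) mod 29 = 21
  3^10 mod 29 = (21 * 3) mod 29 = 5
Step 2: Result = 5.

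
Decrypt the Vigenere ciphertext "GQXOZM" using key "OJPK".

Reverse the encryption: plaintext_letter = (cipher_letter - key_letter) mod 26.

Step 1: Extend key: OJPKOJ
Step 2: Decrypt each letter (c - k) mod 26:
  G(6) - O(14) = (6-14) mod 26 = 18 = S
  Q(16) - J(9) = (16-9) mod 26 = 7 = H
  X(23) - P(15) = (23-15) mod 26 = 8 = I
  O(14) - K(10) = (14-10) mod 26 = 4 = E
  Z(25) - O(14) = (25-14) mod 26 = 11 = L
  M(12) - J(9) = (12-9) mod 26 = 3 = D
Plaintext: SHIELD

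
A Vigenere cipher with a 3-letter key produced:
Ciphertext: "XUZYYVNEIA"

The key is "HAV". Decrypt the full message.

Step 1: Key 'HAV' has length 3. Extended key: HAVHAVHAVH
Step 2: Decrypt each position:
  X(23) - H(7) = 16 = Q
  U(20) - A(0) = 20 = U
  Z(25) - V(21) = 4 = E
  Y(24) - H(7) = 17 = R
  Y(24) - A(0) = 24 = Y
  V(21) - V(21) = 0 = A
  N(13) - H(7) = 6 = G
  E(4) - A(0) = 4 = E
  I(8) - V(21) = 13 = N
  A(0) - H(7) = 19 = T
Plaintext: QUERYAGENT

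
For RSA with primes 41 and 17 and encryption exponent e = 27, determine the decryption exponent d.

Step 1: n = 41 * 17 = 697.
Step 2: phi(n) = 40 * 16 = 640.
Step 3: Find d such that 27 * d = 1 (mod 640).
Step 4: d = 27^(-1) mod 640 = 403.
Verification: 27 * 403 = 10881 = 17 * 640 + 1.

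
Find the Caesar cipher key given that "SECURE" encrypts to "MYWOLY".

Step 1: Compare first letters: S (position 18) -> M (position 12).
Step 2: Shift = (12 - 18) mod 26 = 20.
The shift value is 20.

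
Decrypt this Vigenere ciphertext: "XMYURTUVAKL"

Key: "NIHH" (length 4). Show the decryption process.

Step 1: Key 'NIHH' has length 4. Extended key: NIHHNIHHNIH
Step 2: Decrypt each position:
  X(23) - N(13) = 10 = K
  M(12) - I(8) = 4 = E
  Y(24) - H(7) = 17 = R
  U(20) - H(7) = 13 = N
  R(17) - N(13) = 4 = E
  T(19) - I(8) = 11 = L
  U(20) - H(7) = 13 = N
  V(21) - H(7) = 14 = O
  A(0) - N(13) = 13 = N
  K(10) - I(8) = 2 = C
  L(11) - H(7) = 4 = E
Plaintext: KERNELNONCE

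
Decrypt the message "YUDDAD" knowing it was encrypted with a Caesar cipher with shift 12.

Step 1: Reverse the shift by subtracting 12 from each letter position.
  Y (position 24) -> position (24-12) mod 26 = 12 -> M
  U (position 20) -> position (20-12) mod 26 = 8 -> I
  D (position 3) -> position (3-12) mod 26 = 17 -> R
  D (position 3) -> position (3-12) mod 26 = 17 -> R
  A (position 0) -> position (0-12) mod 26 = 14 -> O
  D (position 3) -> position (3-12) mod 26 = 17 -> R
Decrypted message: MIRROR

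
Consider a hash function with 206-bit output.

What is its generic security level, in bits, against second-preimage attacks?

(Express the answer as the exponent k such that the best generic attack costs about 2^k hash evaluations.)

Step 1: The hash has a 206-bit output.
Step 2: Second-preimage resistance means: given a specific input x, it should be infeasible to find a different y with h(y) = h(x).
With a 206-bit output, a generic search for a second preimage costs about 2^206 evaluations (each trial matches the fixed target with probability 2^-206).
Step 3: Security level = 206 bits.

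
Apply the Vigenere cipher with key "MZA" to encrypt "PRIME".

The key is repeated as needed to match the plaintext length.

Step 1: Repeat key to match plaintext length:
  Plaintext: PRIME
  Key:       MZAMZ
Step 2: Encrypt each letter:
  P(15) + M(12) = (15+12) mod 26 = 1 = B
  R(17) + Z(25) = (17+25) mod 26 = 16 = Q
  I(8) + A(0) = (8+0) mod 26 = 8 = I
  M(12) + M(12) = (12+12) mod 26 = 24 = Y
  E(4) + Z(25) = (4+25) mod 26 = 3 = D
Ciphertext: BQIYD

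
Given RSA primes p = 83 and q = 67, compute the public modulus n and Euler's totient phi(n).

Step 1: n = p * q = 83 * 67 = 5561.
Step 2: phi(n) = (p-1)(q-1) = 82 * 66 = 5412.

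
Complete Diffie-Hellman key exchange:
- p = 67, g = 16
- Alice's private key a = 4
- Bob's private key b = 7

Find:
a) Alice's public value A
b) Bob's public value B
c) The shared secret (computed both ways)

Step 1: A = g^a mod p = 16^4 mod 67 = 10.
Step 2: B = g^b mod p = 16^7 mod 67 = 23.
Step 3: Alice computes s = B^a mod p = 23^4 mod 67 = 49.
Step 4: Bob computes s = A^b mod p = 10^7 mod 67 = 49.
Both sides agree: shared secret = 49.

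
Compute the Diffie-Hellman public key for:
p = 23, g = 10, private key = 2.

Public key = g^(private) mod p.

Step 1: A = g^a mod p = 10^2 mod 23.
  10^1 mod 23 = 10
  10^2 mod 23 = (10 * 10) mod 23 = 8
Result: A = 8.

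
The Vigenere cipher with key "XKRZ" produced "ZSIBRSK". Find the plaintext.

Step 1: Extend key: XKRZXKR
Step 2: Decrypt each letter (c - k) mod 26:
  Z(25) - X(23) = (25-23) mod 26 = 2 = C
  S(18) - K(10) = (18-10) mod 26 = 8 = I
  I(8) - R(17) = (8-17) mod 26 = 17 = R
  B(1) - Z(25) = (1-25) mod 26 = 2 = C
  R(17) - X(23) = (17-23) mod 26 = 20 = U
  S(18) - K(10) = (18-10) mod 26 = 8 = I
  K(10) - R(17) = (10-17) mod 26 = 19 = T
Plaintext: CIRCUIT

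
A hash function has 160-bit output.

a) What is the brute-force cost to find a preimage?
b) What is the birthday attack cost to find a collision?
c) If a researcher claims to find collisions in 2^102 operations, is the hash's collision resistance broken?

Step 1: Preimage resistance requires brute-force of 2^160 operations.
Step 2: Collision resistance (birthday bound) = 2^(160/2) = 2^80.
Step 3: The claimed attack costs 2^102 operations.
Step 4: Since 2^102 >= 2^80, the claimed attack is no faster than the generic birthday attack, so this does not break collision resistance.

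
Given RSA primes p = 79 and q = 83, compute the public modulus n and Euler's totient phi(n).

Step 1: n = p * q = 79 * 83 = 6557.
Step 2: phi(n) = (p-1)(q-1) = 78 * 82 = 6396.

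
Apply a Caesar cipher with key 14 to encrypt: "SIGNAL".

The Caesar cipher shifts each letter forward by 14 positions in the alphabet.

Step 1: For each letter, shift forward by 14 positions (mod 26).
  S (position 18) -> position (18+14) mod 26 = 6 -> G
  I (position 8) -> position (8+14) mod 26 = 22 -> W
  G (position 6) -> position (6+14) mod 26 = 20 -> U
  N (position 13) -> position (13+14) mod 26 = 1 -> B
  A (position 0) -> position (0+14) mod 26 = 14 -> O
  L (position 11) -> position (11+14) mod 26 = 25 -> Z
Result: GWUBOZ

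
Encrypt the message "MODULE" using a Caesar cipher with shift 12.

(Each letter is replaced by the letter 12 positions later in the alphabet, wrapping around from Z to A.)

Step 1: For each letter, shift forward by 12 positions (mod 26).
  M (position 12) -> position (12+12) mod 26 = 24 -> Y
  O (position 14) -> position (14+12) mod 26 = 0 -> A
  D (position 3) -> position (3+12) mod 26 = 15 -> P
  U (position 20) -> position (20+12) mod 26 = 6 -> G
  L (position 11) -> position (11+12) mod 26 = 23 -> X
  E (position 4) -> position (4+12) mod 26 = 16 -> Q
Result: YAPGXQ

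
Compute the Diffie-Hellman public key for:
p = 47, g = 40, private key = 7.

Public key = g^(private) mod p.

Step 1: A = g^a mod p = 40^7 mod 47.
  40^1 mod 47 = 40
  40^2 mod 47 = (40 * 40) mod 47 = 2
  40^3 mod 47 = (2 * 40) mod 47 = 33
  40^4 mod 47 = (33 * 40) mod 47 = 4
  40^5 mod 47 = (4 * 40) mod 47 = 19
  40^6 mod 47 = (19 * 40) mod 47 = 8
  40^7 mod 47 = (8 * 40) mod 47 = 38
Result: A = 38.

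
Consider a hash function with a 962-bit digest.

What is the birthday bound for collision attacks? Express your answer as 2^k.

Step 1: The birthday paradox gives collision probability ~50% after sqrt(2^n) = 2^(n/2) hashes.
Step 2: For 962-bit output: 2^(962/2) = 2^481.
Step 3: Approximately 2^481 hash computations needed.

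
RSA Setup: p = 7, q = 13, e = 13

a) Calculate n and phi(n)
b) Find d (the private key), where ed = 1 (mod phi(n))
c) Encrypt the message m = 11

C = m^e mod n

Step 1: n = 7 * 13 = 91.
Step 2: phi(n) = (7-1)(13-1) = 6 * 12 = 72.
Step 3: Find d = 13^(-1) mod 72 = 61.
  Verify: 13 * 61 = 793 = 1 (mod 72).
Step 4: C = 11^13 mod 91 = 11.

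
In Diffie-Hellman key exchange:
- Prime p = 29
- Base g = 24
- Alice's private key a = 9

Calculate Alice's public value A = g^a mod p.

Step 1: A = g^a mod p = 24^9 mod 29.
  24^1 mod 29 = 24
  24^2 mod 29 = (24 * 24) mod 29 = 25
  24^3 mod 29 = (25 * 24) mod 29 = 20
  24^4 mod 29 = (20 * 24) mod 29 = 16
  24^5 mod 29 = (16 * 24) mod 29 = 7
  24^6 mod 29 = (7 * 24) mod 29 = 23
  24^7 mod 29 = (23 * 24) mod 29 = 1
  24^8 mod 29 = (1 * 24) mod 29 = 24
  24^9 mod 29 = (24 * 24) mod 29 = 25
Result: A = 25.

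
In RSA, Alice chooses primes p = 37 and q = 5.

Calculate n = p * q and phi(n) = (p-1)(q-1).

Step 1: n = p * q = 37 * 5 = 185.
Step 2: phi(n) = (p-1)(q-1) = 36 * 4 = 144.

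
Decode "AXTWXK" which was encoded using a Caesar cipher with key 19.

Step 1: Reverse the shift by subtracting 19 from each letter position.
  A (position 0) -> position (0-19) mod 26 = 7 -> H
  X (position 23) -> position (23-19) mod 26 = 4 -> E
  T (position 19) -> position (19-19) mod 26 = 0 -> A
  W (position 22) -> position (22-19) mod 26 = 3 -> D
  X (position 23) -> position (23-19) mod 26 = 4 -> E
  K (position 10) -> position (10-19) mod 26 = 17 -> R
Decrypted message: HEADER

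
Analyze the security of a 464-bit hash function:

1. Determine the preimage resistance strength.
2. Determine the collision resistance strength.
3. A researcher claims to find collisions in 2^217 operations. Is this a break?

Step 1: Preimage resistance requires brute-force of 2^464 operations.
Step 2: Collision resistance (birthday bound) = 2^(464/2) = 2^232.
Step 3: The claimed attack costs 2^217 operations.
Step 4: Since 2^217 < 2^232, the claimed attack beats the generic birthday bound, so collision resistance is broken.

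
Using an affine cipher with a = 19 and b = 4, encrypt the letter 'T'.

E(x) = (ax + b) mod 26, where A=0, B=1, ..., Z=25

Step 1: Convert 'T' to number: x = 19.
Step 2: E(19) = (19 * 19 + 4) mod 26 = 365 mod 26 = 1.
Step 3: Convert 1 back to letter: B.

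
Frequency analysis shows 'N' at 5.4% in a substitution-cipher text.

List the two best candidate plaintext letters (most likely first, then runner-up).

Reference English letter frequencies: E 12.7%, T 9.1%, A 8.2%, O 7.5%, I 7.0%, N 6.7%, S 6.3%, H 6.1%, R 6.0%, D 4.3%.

Step 1: Observed frequency of 'N' is 5.4%.
Step 2: Compute distances to each reference frequency and sort:
  R (6.0%): difference = 0.6% <-- BEST
  H (6.1%): difference = 0.7% <-- RUNNER-UP
  S (6.3%): difference = 0.9%
  D (4.3%): difference = 1.1%
  N (6.7%): difference = 1.3%
Step 3: Most likely is 'R' (6.0%, diff 0.6%); second most likely is 'H' (6.1%, diff 0.7%).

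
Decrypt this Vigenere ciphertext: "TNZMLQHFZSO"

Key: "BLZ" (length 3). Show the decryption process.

Step 1: Key 'BLZ' has length 3. Extended key: BLZBLZBLZBL
Step 2: Decrypt each position:
  T(19) - B(1) = 18 = S
  N(13) - L(11) = 2 = C
  Z(25) - Z(25) = 0 = A
  M(12) - B(1) = 11 = L
  L(11) - L(11) = 0 = A
  Q(16) - Z(25) = 17 = R
  H(7) - B(1) = 6 = G
  F(5) - L(11) = 20 = U
  Z(25) - Z(25) = 0 = A
  S(18) - B(1) = 17 = R
  O(14) - L(11) = 3 = D
Plaintext: SCALARGUARD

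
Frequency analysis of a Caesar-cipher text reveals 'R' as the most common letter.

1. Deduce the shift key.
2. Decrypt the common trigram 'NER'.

Step 1: In English, 'E' is the most frequent letter (12.7%).
Step 2: The most frequent ciphertext letter is 'R' (position 17).
Step 3: Shift = (17 - 4) mod 26 = 13.
Step 4: Decrypt 'NER' by shifting back 13:
  N -> A
  E -> R
  R -> E
Step 5: 'NER' decrypts to 'ARE'.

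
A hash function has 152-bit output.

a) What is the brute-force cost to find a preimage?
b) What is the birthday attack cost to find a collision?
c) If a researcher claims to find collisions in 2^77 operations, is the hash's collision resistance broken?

Step 1: Preimage resistance requires brute-force of 2^152 operations.
Step 2: Collision resistance (birthday bound) = 2^(152/2) = 2^76.
Step 3: The claimed attack costs 2^77 operations.
Step 4: Since 2^77 >= 2^76, the claimed attack is no faster than the generic birthday attack, so this does not break collision resistance.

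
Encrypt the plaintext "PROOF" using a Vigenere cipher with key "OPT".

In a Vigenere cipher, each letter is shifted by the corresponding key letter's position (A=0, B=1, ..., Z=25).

Step 1: Repeat key to match plaintext length:
  Plaintext: PROOF
  Key:       OPTOP
Step 2: Encrypt each letter:
  P(15) + O(14) = (15+14) mod 26 = 3 = D
  R(17) + P(15) = (17+15) mod 26 = 6 = G
  O(14) + T(19) = (14+19) mod 26 = 7 = H
  O(14) + O(14) = (14+14) mod 26 = 2 = C
  F(5) + P(15) = (5+15) mod 26 = 20 = U
Ciphertext: DGHCU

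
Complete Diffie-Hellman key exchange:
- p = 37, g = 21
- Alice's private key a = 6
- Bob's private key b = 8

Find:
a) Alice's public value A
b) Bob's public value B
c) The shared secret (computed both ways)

Step 1: A = g^a mod p = 21^6 mod 37 = 10.
Step 2: B = g^b mod p = 21^8 mod 37 = 7.
Step 3: Alice computes s = B^a mod p = 7^6 mod 37 = 26.
Step 4: Bob computes s = A^b mod p = 10^8 mod 37 = 26.
Both sides agree: shared secret = 26.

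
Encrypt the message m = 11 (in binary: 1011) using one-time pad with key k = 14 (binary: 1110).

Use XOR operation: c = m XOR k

Step 1: Write out the XOR operation bit by bit:
  Message: 1011
  Key:     1110
  XOR:     0101
Step 2: Convert to decimal: 0101 = 5.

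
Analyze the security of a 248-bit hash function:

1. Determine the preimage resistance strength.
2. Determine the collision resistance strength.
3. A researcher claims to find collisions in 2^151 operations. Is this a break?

Step 1: Preimage resistance requires brute-force of 2^248 operations.
Step 2: Collision resistance (birthday bound) = 2^(248/2) = 2^124.
Step 3: The claimed attack costs 2^151 operations.
Step 4: Since 2^151 >= 2^124, the claimed attack is no faster than the generic birthday attack, so this does not break collision resistance.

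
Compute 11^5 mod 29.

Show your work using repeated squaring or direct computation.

Step 1: Compute 11^5 mod 29 step by step, reducing modulo 29 at each step.
  11^1 mod 29 = 11
  11^2 mod 29 = (11 * 11) mod 29 = 5
  11^3 mod 29 = (5 * 11) mod 29 = 26
  11^4 mod 29 = (26 * 11) mod 29 = 25
  11^5 mod 29 = (25 * 11) mod 29 = 14
Step 2: Result = 14.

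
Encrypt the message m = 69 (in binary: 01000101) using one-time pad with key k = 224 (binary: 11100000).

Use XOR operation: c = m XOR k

Step 1: Write out the XOR operation bit by bit:
  Message: 01000101
  Key:     11100000
  XOR:     10100101
Step 2: Convert to decimal: 10100101 = 165.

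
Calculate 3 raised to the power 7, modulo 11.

Step 1: Compute 3^7 mod 11 step by step, reducing modulo 11 at each step.
  3^1 mod 11 = 3
  3^2 mod 11 = (3 * 3) mod 11 = 9
  3^3 mod 11 = (9 * 3) mod 11 = 5
  3^4 mod 11 = (5 * 3) mod 11 = 4
  3^5 mod 11 = (4 * 3) mod 11 = 1
  3^6 mod 11 = (1 * 3) mod 11 = 3
  3^7 mod 11 = (3 * 3) mod 11 = 9
Step 2: Result = 9.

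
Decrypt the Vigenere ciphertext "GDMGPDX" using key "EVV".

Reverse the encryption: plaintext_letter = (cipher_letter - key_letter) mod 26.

Step 1: Extend key: EVVEVVE
Step 2: Decrypt each letter (c - k) mod 26:
  G(6) - E(4) = (6-4) mod 26 = 2 = C
  D(3) - V(21) = (3-21) mod 26 = 8 = I
  M(12) - V(21) = (12-21) mod 26 = 17 = R
  G(6) - E(4) = (6-4) mod 26 = 2 = C
  P(15) - V(21) = (15-21) mod 26 = 20 = U
  D(3) - V(21) = (3-21) mod 26 = 8 = I
  X(23) - E(4) = (23-4) mod 26 = 19 = T
Plaintext: CIRCUIT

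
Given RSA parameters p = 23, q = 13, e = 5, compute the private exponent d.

Step 1: n = 23 * 13 = 299.
Step 2: phi(n) = 22 * 12 = 264.
Step 3: Find d such that 5 * d = 1 (mod 264).
Step 4: d = 5^(-1) mod 264 = 53.
Verification: 5 * 53 = 265 = 1 * 264 + 1.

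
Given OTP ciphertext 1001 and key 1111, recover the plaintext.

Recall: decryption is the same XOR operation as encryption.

Step 1: XOR ciphertext with key:
  Ciphertext: 1001
  Key:        1111
  XOR:        0110
Step 2: Plaintext = 0110 = 6 in decimal.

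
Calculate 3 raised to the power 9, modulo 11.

Step 1: Compute 3^9 mod 11 step by step, reducing modulo 11 at each step.
  3^1 mod 11 = 3
  3^2 mod 11 = (3 * 3) mod 11 = 9
  3^3 mod 11 = (9 * 3) mod 11 = 5
  3^4 mod 11 = (5 * 3) mod 11 = 4
  3^5 mod 11 = (4 * 3) mod 11 = 1
  3^6 mod 11 = (1 * 3) mod 11 = 3
  3^7 mod 11 = (3 * 3) mod 11 = 9
  3^8 mod 11 = (9 * 3) mod 11 = 5
  3^9 mod 11 = (5 * 3) mod 11 = 4
Step 2: Result = 4.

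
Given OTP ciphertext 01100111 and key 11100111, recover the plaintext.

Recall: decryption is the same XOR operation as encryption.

Step 1: XOR ciphertext with key:
  Ciphertext: 01100111
  Key:        11100111
  XOR:        10000000
Step 2: Plaintext = 10000000 = 128 in decimal.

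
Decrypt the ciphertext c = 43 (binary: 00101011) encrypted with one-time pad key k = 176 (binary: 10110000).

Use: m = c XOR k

Step 1: XOR ciphertext with key:
  Ciphertext: 00101011
  Key:        10110000
  XOR:        10011011
Step 2: Plaintext = 10011011 = 155 in decimal.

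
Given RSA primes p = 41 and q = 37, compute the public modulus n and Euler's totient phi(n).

Step 1: n = p * q = 41 * 37 = 1517.
Step 2: phi(n) = (p-1)(q-1) = 40 * 36 = 1440.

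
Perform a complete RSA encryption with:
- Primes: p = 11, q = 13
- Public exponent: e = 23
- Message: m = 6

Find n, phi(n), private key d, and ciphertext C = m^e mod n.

Step 1: n = 11 * 13 = 143.
Step 2: phi(n) = (11-1)(13-1) = 10 * 12 = 120.
Step 3: Find d = 23^(-1) mod 120 = 47.
  Verify: 23 * 47 = 1081 = 1 (mod 120).
Step 4: C = 6^23 mod 143 = 128.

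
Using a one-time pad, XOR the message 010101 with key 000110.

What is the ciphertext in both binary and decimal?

Step 1: Write out the XOR operation bit by bit:
  Message: 010101
  Key:     000110
  XOR:     010011
Step 2: Convert to decimal: 010011 = 19.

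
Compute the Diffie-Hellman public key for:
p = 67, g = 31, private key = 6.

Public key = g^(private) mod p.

Step 1: A = g^a mod p = 31^6 mod 67.
  31^1 mod 67 = 31
  31^2 mod 67 = (31 * 31) mod 67 = 23
  31^3 mod 67 = (23 * 31) mod 67 = 43
  31^4 mod 67 = (43 * 31) mod 67 = 60
  31^5 mod 67 = (60 * 31) mod 67 = 51
  31^6 mod 67 = (51 * 31) mod 67 = 40
Result: A = 40.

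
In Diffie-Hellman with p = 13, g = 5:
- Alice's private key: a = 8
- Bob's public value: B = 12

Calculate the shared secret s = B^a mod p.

Step 1: s = B^a mod p = 12^8 mod 13.
  12^1 mod 13 = 12
  12^2 mod 13 = (12 * 12) mod 13 = 1
  12^3 mod 13 = (1 * 12) mod 13 = 12
  12^4 mod 13 = (12 * 12) mod 13 = 1
  12^5 mod 13 = (1 * 12) mod 13 = 12
  12^6 mod 13 = (12 * 12) mod 13 = 1
  12^7 mod 13 = (1 * 12) mod 13 = 12
  12^8 mod 13 = (12 * 12) mod 13 = 1
Result: shared secret = 1.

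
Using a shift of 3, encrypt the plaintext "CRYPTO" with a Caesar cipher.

Step 1: For each letter, shift forward by 3 positions (mod 26).
  C (position 2) -> position (2+3) mod 26 = 5 -> F
  R (position 17) -> position (17+3) mod 26 = 20 -> U
  Y (position 24) -> position (24+3) mod 26 = 1 -> B
  P (position 15) -> position (15+3) mod 26 = 18 -> S
  T (position 19) -> position (19+3) mod 26 = 22 -> W
  O (position 14) -> position (14+3) mod 26 = 17 -> R
Result: FUBSWR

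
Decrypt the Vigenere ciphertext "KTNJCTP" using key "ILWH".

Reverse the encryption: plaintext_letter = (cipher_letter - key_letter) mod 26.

Step 1: Extend key: ILWHILW
Step 2: Decrypt each letter (c - k) mod 26:
  K(10) - I(8) = (10-8) mod 26 = 2 = C
  T(19) - L(11) = (19-11) mod 26 = 8 = I
  N(13) - W(22) = (13-22) mod 26 = 17 = R
  J(9) - H(7) = (9-7) mod 26 = 2 = C
  C(2) - I(8) = (2-8) mod 26 = 20 = U
  T(19) - L(11) = (19-11) mod 26 = 8 = I
  P(15) - W(22) = (15-22) mod 26 = 19 = T
Plaintext: CIRCUIT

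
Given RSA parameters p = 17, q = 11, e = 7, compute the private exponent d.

Step 1: n = 17 * 11 = 187.
Step 2: phi(n) = 16 * 10 = 160.
Step 3: Find d such that 7 * d = 1 (mod 160).
Step 4: d = 7^(-1) mod 160 = 23.
Verification: 7 * 23 = 161 = 1 * 160 + 1.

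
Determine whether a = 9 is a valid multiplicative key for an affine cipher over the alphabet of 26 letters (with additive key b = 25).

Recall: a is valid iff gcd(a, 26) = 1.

Step 1: Compute gcd(9, 26).
Step 2: gcd(9, 26) = 1.
Since gcd = 1, 9 is coprime with 26, so it is a valid key.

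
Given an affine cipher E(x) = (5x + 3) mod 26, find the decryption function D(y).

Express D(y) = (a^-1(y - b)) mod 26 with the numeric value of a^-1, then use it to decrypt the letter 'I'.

Step 1: Find a^-1, the modular inverse of 5 mod 26.
Step 2: We need 5 * a^-1 = 1 (mod 26).
Step 3: 5 * 21 = 105 = 4 * 26 + 1, so a^-1 = 21.
Step 4: D(y) = 21(y - 3) mod 26.
Step 5: Apply to 'I' (y = 8): D(8) = 21 * (8 - 3) mod 26 = 21 * 5 mod 26 = 1 -> 'B'.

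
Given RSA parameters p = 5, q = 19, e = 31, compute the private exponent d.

Step 1: n = 5 * 19 = 95.
Step 2: phi(n) = 4 * 18 = 72.
Step 3: Find d such that 31 * d = 1 (mod 72).
Step 4: d = 31^(-1) mod 72 = 7.
Verification: 31 * 7 = 217 = 3 * 72 + 1.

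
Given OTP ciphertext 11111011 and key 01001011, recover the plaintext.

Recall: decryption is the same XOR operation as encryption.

Step 1: XOR ciphertext with key:
  Ciphertext: 11111011
  Key:        01001011
  XOR:        10110000
Step 2: Plaintext = 10110000 = 176 in decimal.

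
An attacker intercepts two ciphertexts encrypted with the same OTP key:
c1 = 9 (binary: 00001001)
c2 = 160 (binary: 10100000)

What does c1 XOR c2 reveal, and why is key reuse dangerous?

Step 1: c1 XOR c2 = (m1 XOR k) XOR (m2 XOR k).
Step 2: By XOR associativity/commutativity: = m1 XOR m2 XOR k XOR k = m1 XOR m2.
Step 3: 00001001 XOR 10100000 = 10101001 = 169.
Step 4: The key cancels out! An attacker learns m1 XOR m2 = 169, revealing the relationship between plaintexts.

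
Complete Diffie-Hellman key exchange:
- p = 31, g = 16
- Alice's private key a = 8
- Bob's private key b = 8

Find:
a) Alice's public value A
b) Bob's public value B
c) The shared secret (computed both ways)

Step 1: A = g^a mod p = 16^8 mod 31 = 4.
Step 2: B = g^b mod p = 16^8 mod 31 = 4.
Step 3: Alice computes s = B^a mod p = 4^8 mod 31 = 2.
Step 4: Bob computes s = A^b mod p = 4^8 mod 31 = 2.
Both sides agree: shared secret = 2.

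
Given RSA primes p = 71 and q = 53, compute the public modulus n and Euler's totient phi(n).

Step 1: n = p * q = 71 * 53 = 3763.
Step 2: phi(n) = (p-1)(q-1) = 70 * 52 = 3640.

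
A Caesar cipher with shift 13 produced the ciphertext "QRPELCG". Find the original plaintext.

Step 1: Reverse the shift by subtracting 13 from each letter position.
  Q (position 16) -> position (16-13) mod 26 = 3 -> D
  R (position 17) -> position (17-13) mod 26 = 4 -> E
  P (position 15) -> position (15-13) mod 26 = 2 -> C
  E (position 4) -> position (4-13) mod 26 = 17 -> R
  L (position 11) -> position (11-13) mod 26 = 24 -> Y
  C (position 2) -> position (2-13) mod 26 = 15 -> P
  G (position 6) -> position (6-13) mod 26 = 19 -> T
Decrypted message: DECRYPT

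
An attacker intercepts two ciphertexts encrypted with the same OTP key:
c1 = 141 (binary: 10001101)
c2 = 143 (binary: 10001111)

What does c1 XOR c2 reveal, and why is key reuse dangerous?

Step 1: c1 XOR c2 = (m1 XOR k) XOR (m2 XOR k).
Step 2: By XOR associativity/commutativity: = m1 XOR m2 XOR k XOR k = m1 XOR m2.
Step 3: 10001101 XOR 10001111 = 00000010 = 2.
Step 4: The key cancels out! An attacker learns m1 XOR m2 = 2, revealing the relationship between plaintexts.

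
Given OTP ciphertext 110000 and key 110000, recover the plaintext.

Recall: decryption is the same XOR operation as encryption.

Step 1: XOR ciphertext with key:
  Ciphertext: 110000
  Key:        110000
  XOR:        000000
Step 2: Plaintext = 000000 = 0 in decimal.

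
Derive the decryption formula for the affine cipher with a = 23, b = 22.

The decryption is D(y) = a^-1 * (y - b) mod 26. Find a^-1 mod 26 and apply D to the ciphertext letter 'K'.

Step 1: Find a^-1, the modular inverse of 23 mod 26.
Step 2: We need 23 * a^-1 = 1 (mod 26).
Step 3: 23 * 17 = 391 = 15 * 26 + 1, so a^-1 = 17.
Step 4: D(y) = 17(y - 22) mod 26.
Step 5: Apply to 'K' (y = 10): D(10) = 17 * (10 - 22) mod 26 = 17 * -12 mod 26 = 4 -> 'E'.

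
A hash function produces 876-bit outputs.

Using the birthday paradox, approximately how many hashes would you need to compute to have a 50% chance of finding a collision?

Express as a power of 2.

Step 1: The birthday paradox gives collision probability ~50% after sqrt(2^n) = 2^(n/2) hashes.
Step 2: For 876-bit output: 2^(876/2) = 2^438.
Step 3: Approximately 2^438 hash computations needed.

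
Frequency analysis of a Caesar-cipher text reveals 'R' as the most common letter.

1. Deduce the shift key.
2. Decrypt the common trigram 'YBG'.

Step 1: In English, 'E' is the most frequent letter (12.7%).
Step 2: The most frequent ciphertext letter is 'R' (position 17).
Step 3: Shift = (17 - 4) mod 26 = 13.
Step 4: Decrypt 'YBG' by shifting back 13:
  Y -> L
  B -> O
  G -> T
Step 5: 'YBG' decrypts to 'LOT'.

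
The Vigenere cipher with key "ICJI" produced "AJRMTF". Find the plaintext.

Step 1: Extend key: ICJIIC
Step 2: Decrypt each letter (c - k) mod 26:
  A(0) - I(8) = (0-8) mod 26 = 18 = S
  J(9) - C(2) = (9-2) mod 26 = 7 = H
  R(17) - J(9) = (17-9) mod 26 = 8 = I
  M(12) - I(8) = (12-8) mod 26 = 4 = E
  T(19) - I(8) = (19-8) mod 26 = 11 = L
  F(5) - C(2) = (5-2) mod 26 = 3 = D
Plaintext: SHIELD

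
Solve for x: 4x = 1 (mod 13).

Step 1: We need x such that 4 * x = 1 (mod 13).
Step 2: Using the extended Euclidean algorithm or trial:
  4 * 10 = 40 = 3 * 13 + 1.
Step 3: Since 40 mod 13 = 1, the inverse is x = 10.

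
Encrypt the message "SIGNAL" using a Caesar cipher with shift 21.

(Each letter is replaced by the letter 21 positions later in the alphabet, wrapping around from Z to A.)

Step 1: For each letter, shift forward by 21 positions (mod 26).
  S (position 18) -> position (18+21) mod 26 = 13 -> N
  I (position 8) -> position (8+21) mod 26 = 3 -> D
  G (position 6) -> position (6+21) mod 26 = 1 -> B
  N (position 13) -> position (13+21) mod 26 = 8 -> I
  A (position 0) -> position (0+21) mod 26 = 21 -> V
  L (position 11) -> position (11+21) mod 26 = 6 -> G
Result: NDBIVG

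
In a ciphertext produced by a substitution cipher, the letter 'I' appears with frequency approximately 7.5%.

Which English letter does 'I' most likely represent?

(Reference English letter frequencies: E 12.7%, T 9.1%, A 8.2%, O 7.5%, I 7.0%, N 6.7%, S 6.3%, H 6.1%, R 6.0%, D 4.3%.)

Step 1: The observed frequency is 7.5%.
Step 2: Compare with English frequencies:
  E: 12.7% (difference: 5.2%)
  T: 9.1% (difference: 1.6%)
  A: 8.2% (difference: 0.7%)
  O: 7.5% (difference: 0.0%) <-- closest
  I: 7.0% (difference: 0.5%)
  N: 6.7% (difference: 0.8%)
  S: 6.3% (difference: 1.2%)
  H: 6.1% (difference: 1.4%)
  R: 6.0% (difference: 1.5%)
  D: 4.3% (difference: 3.2%)
Step 3: 'I' most likely represents 'O' (frequency 7.5%).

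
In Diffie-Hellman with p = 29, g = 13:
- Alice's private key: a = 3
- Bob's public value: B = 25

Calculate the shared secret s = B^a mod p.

Step 1: s = B^a mod p = 25^3 mod 29.
  25^1 mod 29 = 25
  25^2 mod 29 = (25 * 25) mod 29 = 16
  25^3 mod 29 = (16 * 25) mod 29 = 23
Result: shared secret = 23.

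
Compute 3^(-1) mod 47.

Step 1: We need x such that 3 * x = 1 (mod 47).
Step 2: Using the extended Euclidean algorithm or trial:
  3 * 16 = 48 = 1 * 47 + 1.
Step 3: Since 48 mod 47 = 1, the inverse is x = 16.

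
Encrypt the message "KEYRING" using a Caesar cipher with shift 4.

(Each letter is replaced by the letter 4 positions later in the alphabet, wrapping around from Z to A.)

Step 1: For each letter, shift forward by 4 positions (mod 26).
  K (position 10) -> position (10+4) mod 26 = 14 -> O
  E (position 4) -> position (4+4) mod 26 = 8 -> I
  Y (position 24) -> position (24+4) mod 26 = 2 -> C
  R (position 17) -> position (17+4) mod 26 = 21 -> V
  I (position 8) -> position (8+4) mod 26 = 12 -> M
  N (position 13) -> position (13+4) mod 26 = 17 -> R
  G (position 6) -> position (6+4) mod 26 = 10 -> K
Result: OICVMRK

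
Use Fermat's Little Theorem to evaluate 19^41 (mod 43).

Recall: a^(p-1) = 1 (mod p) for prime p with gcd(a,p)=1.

Step 1: Since 43 is prime, by Fermat's Little Theorem: 19^42 = 1 (mod 43).
Step 2: Reduce exponent: 41 mod 42 = 41.
Step 3: So 19^41 = 19^41 (mod 43).
Step 4: 19^41 mod 43 = 34.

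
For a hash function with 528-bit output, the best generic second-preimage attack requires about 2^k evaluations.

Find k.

Step 1: The hash has a 528-bit output.
Step 2: Second-preimage resistance means: given a specific input x, it should be infeasible to find a different y with h(y) = h(x).
With a 528-bit output, a generic search for a second preimage costs about 2^528 evaluations (each trial matches the fixed target with probability 2^-528).
Step 3: Security level = 528 bits.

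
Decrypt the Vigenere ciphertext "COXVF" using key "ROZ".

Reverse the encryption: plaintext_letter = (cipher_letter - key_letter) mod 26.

Step 1: Extend key: ROZRO
Step 2: Decrypt each letter (c - k) mod 26:
  C(2) - R(17) = (2-17) mod 26 = 11 = L
  O(14) - O(14) = (14-14) mod 26 = 0 = A
  X(23) - Z(25) = (23-25) mod 26 = 24 = Y
  V(21) - R(17) = (21-17) mod 26 = 4 = E
  F(5) - O(14) = (5-14) mod 26 = 17 = R
Plaintext: LAYER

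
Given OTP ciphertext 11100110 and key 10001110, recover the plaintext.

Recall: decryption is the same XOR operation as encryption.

Step 1: XOR ciphertext with key:
  Ciphertext: 11100110
  Key:        10001110
  XOR:        01101000
Step 2: Plaintext = 01101000 = 104 in decimal.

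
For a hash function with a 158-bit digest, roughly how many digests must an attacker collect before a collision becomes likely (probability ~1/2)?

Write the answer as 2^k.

Step 1: The birthday paradox gives collision probability ~50% after sqrt(2^n) = 2^(n/2) hashes.
Step 2: For 158-bit output: 2^(158/2) = 2^79.
Step 3: Approximately 2^79 hash computations needed.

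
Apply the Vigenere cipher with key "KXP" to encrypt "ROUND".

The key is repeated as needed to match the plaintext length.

Step 1: Repeat key to match plaintext length:
  Plaintext: ROUND
  Key:       KXPKX
Step 2: Encrypt each letter:
  R(17) + K(10) = (17+10) mod 26 = 1 = B
  O(14) + X(23) = (14+23) mod 26 = 11 = L
  U(20) + P(15) = (20+15) mod 26 = 9 = J
  N(13) + K(10) = (13+10) mod 26 = 23 = X
  D(3) + X(23) = (3+23) mod 26 = 0 = A
Ciphertext: BLJXA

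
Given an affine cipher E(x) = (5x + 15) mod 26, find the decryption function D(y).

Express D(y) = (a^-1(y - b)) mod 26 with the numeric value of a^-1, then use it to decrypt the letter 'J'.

Step 1: Find a^-1, the modular inverse of 5 mod 26.
Step 2: We need 5 * a^-1 = 1 (mod 26).
Step 3: 5 * 21 = 105 = 4 * 26 + 1, so a^-1 = 21.
Step 4: D(y) = 21(y - 15) mod 26.
Step 5: Apply to 'J' (y = 9): D(9) = 21 * (9 - 15) mod 26 = 21 * -6 mod 26 = 4 -> 'E'.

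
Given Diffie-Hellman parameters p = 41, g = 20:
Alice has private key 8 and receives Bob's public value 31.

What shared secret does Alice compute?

Step 1: s = B^a mod p = 31^8 mod 41.
  31^1 mod 41 = 31
  31^2 mod 41 = (31 * 31) mod 41 = 18
  31^3 mod 41 = (18 * 31) mod 41 = 25
  31^4 mod 41 = (25 * 31) mod 41 = 37
  31^5 mod 41 = (37 * 31) mod 41 = 40
  31^6 mod 41 = (40 * 31) mod 41 = 10
  31^7 mod 41 = (10 * 31) mod 41 = 23
  31^8 mod 41 = (23 * 31) mod 41 = 16
Result: shared secret = 16.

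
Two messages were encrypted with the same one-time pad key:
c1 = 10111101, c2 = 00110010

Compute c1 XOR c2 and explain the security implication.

Step 1: c1 XOR c2 = (m1 XOR k) XOR (m2 XOR k).
Step 2: By XOR associativity/commutativity: = m1 XOR m2 XOR k XOR k = m1 XOR m2.
Step 3: 10111101 XOR 00110010 = 10001111 = 143.
Step 4: The key cancels out! An attacker learns m1 XOR m2 = 143, revealing the relationship between plaintexts.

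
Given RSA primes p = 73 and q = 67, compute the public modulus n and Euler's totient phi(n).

Step 1: n = p * q = 73 * 67 = 4891.
Step 2: phi(n) = (p-1)(q-1) = 72 * 66 = 4752.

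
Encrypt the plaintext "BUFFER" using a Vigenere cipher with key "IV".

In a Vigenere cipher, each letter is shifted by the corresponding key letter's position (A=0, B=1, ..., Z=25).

Step 1: Repeat key to match plaintext length:
  Plaintext: BUFFER
  Key:       IVIVIV
Step 2: Encrypt each letter:
  B(1) + I(8) = (1+8) mod 26 = 9 = J
  U(20) + V(21) = (20+21) mod 26 = 15 = P
  F(5) + I(8) = (5+8) mod 26 = 13 = N
  F(5) + V(21) = (5+21) mod 26 = 0 = A
  E(4) + I(8) = (4+8) mod 26 = 12 = M
  R(17) + V(21) = (17+21) mod 26 = 12 = M
Ciphertext: JPNAMM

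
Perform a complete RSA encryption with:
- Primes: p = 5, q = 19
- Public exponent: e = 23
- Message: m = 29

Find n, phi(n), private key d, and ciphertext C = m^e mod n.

Step 1: n = 5 * 19 = 95.
Step 2: phi(n) = (5-1)(19-1) = 4 * 18 = 72.
Step 3: Find d = 23^(-1) mod 72 = 47.
  Verify: 23 * 47 = 1081 = 1 (mod 72).
Step 4: C = 29^23 mod 95 = 79.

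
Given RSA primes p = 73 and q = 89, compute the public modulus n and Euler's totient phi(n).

Step 1: n = p * q = 73 * 89 = 6497.
Step 2: phi(n) = (p-1)(q-1) = 72 * 88 = 6336.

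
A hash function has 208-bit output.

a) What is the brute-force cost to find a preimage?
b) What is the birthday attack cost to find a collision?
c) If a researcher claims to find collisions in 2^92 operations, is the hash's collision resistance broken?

Step 1: Preimage resistance requires brute-force of 2^208 operations.
Step 2: Collision resistance (birthday bound) = 2^(208/2) = 2^104.
Step 3: The claimed attack costs 2^92 operations.
Step 4: Since 2^92 < 2^104, the claimed attack beats the generic birthday bound, so collision resistance is broken.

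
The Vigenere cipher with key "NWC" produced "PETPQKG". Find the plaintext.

Step 1: Extend key: NWCNWCN
Step 2: Decrypt each letter (c - k) mod 26:
  P(15) - N(13) = (15-13) mod 26 = 2 = C
  E(4) - W(22) = (4-22) mod 26 = 8 = I
  T(19) - C(2) = (19-2) mod 26 = 17 = R
  P(15) - N(13) = (15-13) mod 26 = 2 = C
  Q(16) - W(22) = (16-22) mod 26 = 20 = U
  K(10) - C(2) = (10-2) mod 26 = 8 = I
  G(6) - N(13) = (6-13) mod 26 = 19 = T
Plaintext: CIRCUIT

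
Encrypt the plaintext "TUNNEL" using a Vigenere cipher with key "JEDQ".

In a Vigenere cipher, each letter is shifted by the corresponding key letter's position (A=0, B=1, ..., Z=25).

Step 1: Repeat key to match plaintext length:
  Plaintext: TUNNEL
  Key:       JEDQJE
Step 2: Encrypt each letter:
  T(19) + J(9) = (19+9) mod 26 = 2 = C
  U(20) + E(4) = (20+4) mod 26 = 24 = Y
  N(13) + D(3) = (13+3) mod 26 = 16 = Q
  N(13) + Q(16) = (13+16) mod 26 = 3 = D
  E(4) + J(9) = (4+9) mod 26 = 13 = N
  L(11) + E(4) = (11+4) mod 26 = 15 = P
Ciphertext: CYQDNP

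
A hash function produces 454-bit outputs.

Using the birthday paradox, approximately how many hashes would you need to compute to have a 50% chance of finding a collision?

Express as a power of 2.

Step 1: The birthday paradox gives collision probability ~50% after sqrt(2^n) = 2^(n/2) hashes.
Step 2: For 454-bit output: 2^(454/2) = 2^227.
Step 3: Approximately 2^227 hash computations needed.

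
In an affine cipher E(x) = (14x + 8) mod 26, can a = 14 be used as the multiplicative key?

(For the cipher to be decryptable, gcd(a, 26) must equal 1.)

Step 1: Compute gcd(14, 26).
Step 2: gcd(14, 26) = 2.
Since gcd = 2 != 1, 14 shares a common factor with 26, so it cannot be used.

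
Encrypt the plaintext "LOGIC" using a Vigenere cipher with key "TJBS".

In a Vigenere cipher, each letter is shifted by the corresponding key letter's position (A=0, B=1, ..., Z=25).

Step 1: Repeat key to match plaintext length:
  Plaintext: LOGIC
  Key:       TJBST
Step 2: Encrypt each letter:
  L(11) + T(19) = (11+19) mod 26 = 4 = E
  O(14) + J(9) = (14+9) mod 26 = 23 = X
  G(6) + B(1) = (6+1) mod 26 = 7 = H
  I(8) + S(18) = (8+18) mod 26 = 0 = A
  C(2) + T(19) = (2+19) mod 26 = 21 = V
Ciphertext: EXHAV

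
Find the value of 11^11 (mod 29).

Step 1: Compute 11^11 mod 29 step by step, reducing modulo 29 at each step.
  11^1 mod 29 = 11
  11^2 mod 29 = (11 * 11) mod 29 = 5
  11^3 mod 29 = (5 * 11) mod 29 = 26
  11^4 mod 29 = (26 * 11) mod 29 = 25
  11^5 mod 29 = (25 * 11) mod 29 = 14
  11^6 mod 29 = (14 * 11) mod 29 = 9
  11^7 mod 29 = (9 * 11) mod 29 = 12
  11^8 mod 29 = (12 * 11) mod 29 = 16
  11^9 mod 29 = (16 * 11) mod 29 = 2
  11^10 mod 29 = (2 * 11) mod 29 = 22
  11^11 mod 29 = (22 * 11) mod 29 = 10
Step 2: Result = 10.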